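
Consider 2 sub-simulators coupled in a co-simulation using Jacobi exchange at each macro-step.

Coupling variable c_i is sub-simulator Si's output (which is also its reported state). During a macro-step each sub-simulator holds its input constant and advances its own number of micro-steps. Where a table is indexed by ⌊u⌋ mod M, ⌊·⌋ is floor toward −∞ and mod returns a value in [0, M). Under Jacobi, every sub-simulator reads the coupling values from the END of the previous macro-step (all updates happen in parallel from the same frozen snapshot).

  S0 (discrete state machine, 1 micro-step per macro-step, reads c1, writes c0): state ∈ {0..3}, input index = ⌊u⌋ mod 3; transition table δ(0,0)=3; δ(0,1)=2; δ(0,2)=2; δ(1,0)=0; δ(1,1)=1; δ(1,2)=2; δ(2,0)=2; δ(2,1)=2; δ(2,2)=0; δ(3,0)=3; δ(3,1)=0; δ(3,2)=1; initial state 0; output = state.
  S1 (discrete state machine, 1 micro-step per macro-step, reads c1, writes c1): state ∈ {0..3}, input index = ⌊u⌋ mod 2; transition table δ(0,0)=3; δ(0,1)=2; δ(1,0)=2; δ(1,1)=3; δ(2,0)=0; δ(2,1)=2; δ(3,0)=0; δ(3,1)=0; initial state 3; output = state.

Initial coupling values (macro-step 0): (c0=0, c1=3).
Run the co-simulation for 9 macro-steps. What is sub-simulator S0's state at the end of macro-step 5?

macro 1: S0 reads c1=3 → after 1×micro: 3; S1 reads c1=3 → after 1×micro: 0 ⇒ (c0=3, c1=0)
macro 2: S0 reads c1=0 → after 1×micro: 3; S1 reads c1=0 → after 1×micro: 3 ⇒ (c0=3, c1=3)
macro 3: S0 reads c1=3 → after 1×micro: 3; S1 reads c1=3 → after 1×micro: 0 ⇒ (c0=3, c1=0)
macro 4: S0 reads c1=0 → after 1×micro: 3; S1 reads c1=0 → after 1×micro: 3 ⇒ (c0=3, c1=3)
macro 5: S0 reads c1=3 → after 1×micro: 3; S1 reads c1=3 → after 1×micro: 0 ⇒ (c0=3, c1=0)
macro 6: S0 reads c1=0 → after 1×micro: 3; S1 reads c1=0 → after 1×micro: 3 ⇒ (c0=3, c1=3)
macro 7: S0 reads c1=3 → after 1×micro: 3; S1 reads c1=3 → after 1×micro: 0 ⇒ (c0=3, c1=0)
macro 8: S0 reads c1=0 → after 1×micro: 3; S1 reads c1=0 → after 1×micro: 3 ⇒ (c0=3, c1=3)
macro 9: S0 reads c1=3 → after 1×micro: 3; S1 reads c1=3 → after 1×micro: 0 ⇒ (c0=3, c1=0)

S0 state at macro-step 5 = 3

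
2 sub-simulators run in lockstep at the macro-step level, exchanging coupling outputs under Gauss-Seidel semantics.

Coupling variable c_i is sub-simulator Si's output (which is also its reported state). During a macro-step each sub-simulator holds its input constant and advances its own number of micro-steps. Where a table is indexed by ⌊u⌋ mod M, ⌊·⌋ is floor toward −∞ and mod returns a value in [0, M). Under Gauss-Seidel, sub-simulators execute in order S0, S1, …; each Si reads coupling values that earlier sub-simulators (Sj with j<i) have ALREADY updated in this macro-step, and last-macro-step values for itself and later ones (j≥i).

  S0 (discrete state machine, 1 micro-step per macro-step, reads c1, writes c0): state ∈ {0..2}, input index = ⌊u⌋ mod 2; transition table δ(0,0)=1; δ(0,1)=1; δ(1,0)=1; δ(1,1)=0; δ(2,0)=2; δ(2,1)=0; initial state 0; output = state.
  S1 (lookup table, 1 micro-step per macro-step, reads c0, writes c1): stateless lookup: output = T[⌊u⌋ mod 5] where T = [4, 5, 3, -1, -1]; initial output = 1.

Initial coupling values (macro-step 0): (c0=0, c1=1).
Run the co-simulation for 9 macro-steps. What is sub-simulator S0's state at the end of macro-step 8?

S0 state at macro-step 8 = 0

macro 1: S0 reads c1=1 → after 1×micro: 1; S1 reads c0=1 → after 1×micro: 5 ⇒ (c0=1, c1=5)
macro 2: S0 reads c1=5 → after 1×micro: 0; S1 reads c0=0 → after 1×micro: 4 ⇒ (c0=0, c1=4)
macro 3: S0 reads c1=4 → after 1×micro: 1; S1 reads c0=1 → after 1×micro: 5 ⇒ (c0=1, c1=5)
macro 4: S0 reads c1=5 → after 1×micro: 0; S1 reads c0=0 → after 1×micro: 4 ⇒ (c0=0, c1=4)
macro 5: S0 reads c1=4 → after 1×micro: 1; S1 reads c0=1 → after 1×micro: 5 ⇒ (c0=1, c1=5)
macro 6: S0 reads c1=5 → after 1×micro: 0; S1 reads c0=0 → after 1×micro: 4 ⇒ (c0=0, c1=4)
macro 7: S0 reads c1=4 → after 1×micro: 1; S1 reads c0=1 → after 1×micro: 5 ⇒ (c0=1, c1=5)
macro 8: S0 reads c1=5 → after 1×micro: 0; S1 reads c0=0 → after 1×micro: 4 ⇒ (c0=0, c1=4)
macro 9: S0 reads c1=4 → after 1×micro: 1; S1 reads c0=1 → after 1×micro: 5 ⇒ (c0=1, c1=5)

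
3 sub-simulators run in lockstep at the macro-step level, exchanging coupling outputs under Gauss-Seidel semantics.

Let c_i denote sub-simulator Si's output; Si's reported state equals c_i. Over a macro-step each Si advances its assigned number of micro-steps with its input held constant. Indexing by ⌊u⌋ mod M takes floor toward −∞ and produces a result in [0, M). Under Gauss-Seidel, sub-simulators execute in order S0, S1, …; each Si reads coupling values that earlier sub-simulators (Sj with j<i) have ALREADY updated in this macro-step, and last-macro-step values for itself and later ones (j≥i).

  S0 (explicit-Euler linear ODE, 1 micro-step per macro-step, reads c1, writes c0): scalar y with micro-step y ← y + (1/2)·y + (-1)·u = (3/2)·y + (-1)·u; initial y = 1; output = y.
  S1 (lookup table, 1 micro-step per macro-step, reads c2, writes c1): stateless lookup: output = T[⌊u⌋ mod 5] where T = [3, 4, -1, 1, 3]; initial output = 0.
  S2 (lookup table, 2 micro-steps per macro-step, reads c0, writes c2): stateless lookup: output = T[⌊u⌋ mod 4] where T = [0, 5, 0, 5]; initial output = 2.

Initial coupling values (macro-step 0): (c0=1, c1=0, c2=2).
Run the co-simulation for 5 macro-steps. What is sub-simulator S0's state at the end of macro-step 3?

S0 state at macro-step 3 = 15/8

macro 1: S0 reads c1=0 → after 1×micro: 3/2; S1 reads c2=2 → after 1×micro: -1; S2 reads c0=3/2 → after 2×micro: 5 ⇒ (c0=3/2, c1=-1, c2=5)
macro 2: S0 reads c1=-1 → after 1×micro: 13/4; S1 reads c2=5 → after 1×micro: 3; S2 reads c0=13/4 → after 2×micro: 5 ⇒ (c0=13/4, c1=3, c2=5)
macro 3: S0 reads c1=3 → after 1×micro: 15/8; S1 reads c2=5 → after 1×micro: 3; S2 reads c0=15/8 → after 2×micro: 5 ⇒ (c0=15/8, c1=3, c2=5)
macro 4: S0 reads c1=3 → after 1×micro: -3/16; S1 reads c2=5 → after 1×micro: 3; S2 reads c0=-3/16 → after 2×micro: 5 ⇒ (c0=-3/16, c1=3, c2=5)
macro 5: S0 reads c1=3 → after 1×micro: -105/32; S1 reads c2=5 → after 1×micro: 3; S2 reads c0=-105/32 → after 2×micro: 0 ⇒ (c0=-105/32, c1=3, c2=0)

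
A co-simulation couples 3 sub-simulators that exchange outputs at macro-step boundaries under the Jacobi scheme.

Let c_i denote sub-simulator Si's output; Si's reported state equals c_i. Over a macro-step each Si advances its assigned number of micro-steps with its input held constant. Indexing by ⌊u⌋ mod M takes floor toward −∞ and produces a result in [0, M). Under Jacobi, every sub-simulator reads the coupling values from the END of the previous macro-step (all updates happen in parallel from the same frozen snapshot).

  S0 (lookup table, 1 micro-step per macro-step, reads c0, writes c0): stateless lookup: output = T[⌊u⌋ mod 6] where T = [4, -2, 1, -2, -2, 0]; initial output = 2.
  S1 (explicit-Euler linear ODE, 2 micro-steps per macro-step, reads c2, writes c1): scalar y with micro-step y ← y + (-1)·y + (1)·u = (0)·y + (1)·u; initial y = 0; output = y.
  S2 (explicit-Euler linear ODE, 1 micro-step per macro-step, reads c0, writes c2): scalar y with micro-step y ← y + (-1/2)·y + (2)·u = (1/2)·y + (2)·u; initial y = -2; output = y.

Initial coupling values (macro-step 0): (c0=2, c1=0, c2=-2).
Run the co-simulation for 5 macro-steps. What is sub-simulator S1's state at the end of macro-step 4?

macro 1: S0 reads c0=2 → after 1×micro: 1; S1 reads c2=-2 → after 2×micro: -2; S2 reads c0=2 → after 1×micro: 3 ⇒ (c0=1, c1=-2, c2=3)
macro 2: S0 reads c0=1 → after 1×micro: -2; S1 reads c2=3 → after 2×micro: 3; S2 reads c0=1 → after 1×micro: 7/2 ⇒ (c0=-2, c1=3, c2=7/2)
macro 3: S0 reads c0=-2 → after 1×micro: -2; S1 reads c2=7/2 → after 2×micro: 7/2; S2 reads c0=-2 → after 1×micro: -9/4 ⇒ (c0=-2, c1=7/2, c2=-9/4)
macro 4: S0 reads c0=-2 → after 1×micro: -2; S1 reads c2=-9/4 → after 2×micro: -9/4; S2 reads c0=-2 → after 1×micro: -41/8 ⇒ (c0=-2, c1=-9/4, c2=-41/8)
macro 5: S0 reads c0=-2 → after 1×micro: -2; S1 reads c2=-41/8 → after 2×micro: -41/8; S2 reads c0=-2 → after 1×micro: -105/16 ⇒ (c0=-2, c1=-41/8, c2=-105/16)

S1 state at macro-step 4 = -9/4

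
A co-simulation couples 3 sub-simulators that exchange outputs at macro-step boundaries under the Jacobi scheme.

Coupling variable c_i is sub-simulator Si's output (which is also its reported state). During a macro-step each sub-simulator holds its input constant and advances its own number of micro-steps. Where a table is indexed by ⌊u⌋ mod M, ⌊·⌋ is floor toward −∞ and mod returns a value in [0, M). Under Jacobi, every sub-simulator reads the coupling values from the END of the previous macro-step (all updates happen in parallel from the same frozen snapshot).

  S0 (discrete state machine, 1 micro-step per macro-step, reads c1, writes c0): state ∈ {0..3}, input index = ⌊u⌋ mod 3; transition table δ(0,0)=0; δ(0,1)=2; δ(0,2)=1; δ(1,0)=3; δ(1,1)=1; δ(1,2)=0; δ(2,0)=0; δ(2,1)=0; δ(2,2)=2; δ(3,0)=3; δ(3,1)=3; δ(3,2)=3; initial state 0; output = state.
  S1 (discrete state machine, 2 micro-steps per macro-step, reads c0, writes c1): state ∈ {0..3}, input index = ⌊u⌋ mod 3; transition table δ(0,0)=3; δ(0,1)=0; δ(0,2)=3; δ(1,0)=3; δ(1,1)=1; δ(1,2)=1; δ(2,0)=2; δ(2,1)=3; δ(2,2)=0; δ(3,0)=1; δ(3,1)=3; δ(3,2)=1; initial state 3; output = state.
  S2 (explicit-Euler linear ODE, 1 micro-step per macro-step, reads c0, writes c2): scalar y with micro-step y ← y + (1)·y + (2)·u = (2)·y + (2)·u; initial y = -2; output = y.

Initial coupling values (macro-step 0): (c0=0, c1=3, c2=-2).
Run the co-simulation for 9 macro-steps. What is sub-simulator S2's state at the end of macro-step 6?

macro 1: S0 reads c1=3 → after 1×micro: 0; S1 reads c0=0 → after 2×micro: 3; S2 reads c0=0 → after 1×micro: -4 ⇒ (c0=0, c1=3, c2=-4)
macro 2: S0 reads c1=3 → after 1×micro: 0; S1 reads c0=0 → after 2×micro: 3; S2 reads c0=0 → after 1×micro: -8 ⇒ (c0=0, c1=3, c2=-8)
macro 3: S0 reads c1=3 → after 1×micro: 0; S1 reads c0=0 → after 2×micro: 3; S2 reads c0=0 → after 1×micro: -16 ⇒ (c0=0, c1=3, c2=-16)
macro 4: S0 reads c1=3 → after 1×micro: 0; S1 reads c0=0 → after 2×micro: 3; S2 reads c0=0 → after 1×micro: -32 ⇒ (c0=0, c1=3, c2=-32)
macro 5: S0 reads c1=3 → after 1×micro: 0; S1 reads c0=0 → after 2×micro: 3; S2 reads c0=0 → after 1×micro: -64 ⇒ (c0=0, c1=3, c2=-64)
macro 6: S0 reads c1=3 → after 1×micro: 0; S1 reads c0=0 → after 2×micro: 3; S2 reads c0=0 → after 1×micro: -128 ⇒ (c0=0, c1=3, c2=-128)
macro 7: S0 reads c1=3 → after 1×micro: 0; S1 reads c0=0 → after 2×micro: 3; S2 reads c0=0 → after 1×micro: -256 ⇒ (c0=0, c1=3, c2=-256)
macro 8: S0 reads c1=3 → after 1×micro: 0; S1 reads c0=0 → after 2×micro: 3; S2 reads c0=0 → after 1×micro: -512 ⇒ (c0=0, c1=3, c2=-512)
macro 9: S0 reads c1=3 → after 1×micro: 0; S1 reads c0=0 → after 2×micro: 3; S2 reads c0=0 → after 1×micro: -1024 ⇒ (c0=0, c1=3, c2=-1024)

S2 state at macro-step 6 = -128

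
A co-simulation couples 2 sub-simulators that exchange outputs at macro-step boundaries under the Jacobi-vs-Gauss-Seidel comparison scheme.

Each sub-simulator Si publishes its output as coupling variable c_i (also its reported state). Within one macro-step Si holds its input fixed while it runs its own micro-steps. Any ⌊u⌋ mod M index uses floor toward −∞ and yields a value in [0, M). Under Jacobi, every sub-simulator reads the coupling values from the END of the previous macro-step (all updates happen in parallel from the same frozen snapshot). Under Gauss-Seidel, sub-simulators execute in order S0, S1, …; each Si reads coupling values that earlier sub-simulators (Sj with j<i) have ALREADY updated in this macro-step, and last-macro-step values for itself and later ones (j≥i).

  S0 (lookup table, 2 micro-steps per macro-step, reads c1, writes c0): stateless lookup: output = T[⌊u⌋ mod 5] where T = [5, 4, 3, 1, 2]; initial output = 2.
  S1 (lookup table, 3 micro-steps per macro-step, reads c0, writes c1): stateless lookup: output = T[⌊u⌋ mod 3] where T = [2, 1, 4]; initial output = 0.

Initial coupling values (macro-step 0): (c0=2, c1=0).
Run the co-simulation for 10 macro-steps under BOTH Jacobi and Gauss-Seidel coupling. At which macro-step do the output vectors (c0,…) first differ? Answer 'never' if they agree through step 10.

[Jacobi] macro 1: S0 reads c1=0 → after 2×micro: 5; S1 reads c0=2 → after 3×micro: 4 ⇒ (c0=5, c1=4)
[Jacobi] macro 2: S0 reads c1=4 → after 2×micro: 2; S1 reads c0=5 → after 3×micro: 4 ⇒ (c0=2, c1=4)
[Jacobi] macro 3: S0 reads c1=4 → after 2×micro: 2; S1 reads c0=2 → after 3×micro: 4 ⇒ (c0=2, c1=4)
[Jacobi] macro 4: S0 reads c1=4 → after 2×micro: 2; S1 reads c0=2 → after 3×micro: 4 ⇒ (c0=2, c1=4)
[Jacobi] macro 5: S0 reads c1=4 → after 2×micro: 2; S1 reads c0=2 → after 3×micro: 4 ⇒ (c0=2, c1=4)
[Jacobi] macro 6: S0 reads c1=4 → after 2×micro: 2; S1 reads c0=2 → after 3×micro: 4 ⇒ (c0=2, c1=4)
[Jacobi] macro 7: S0 reads c1=4 → after 2×micro: 2; S1 reads c0=2 → after 3×micro: 4 ⇒ (c0=2, c1=4)
[Jacobi] macro 8: S0 reads c1=4 → after 2×micro: 2; S1 reads c0=2 → after 3×micro: 4 ⇒ (c0=2, c1=4)
[Jacobi] macro 9: S0 reads c1=4 → after 2×micro: 2; S1 reads c0=2 → after 3×micro: 4 ⇒ (c0=2, c1=4)
[Jacobi] macro 10: S0 reads c1=4 → after 2×micro: 2; S1 reads c0=2 → after 3×micro: 4 ⇒ (c0=2, c1=4)
[Gauss-Seidel] macro 1: S0 reads c1=0 → after 2×micro: 5; S1 reads c0=5 → after 3×micro: 4 ⇒ (c0=5, c1=4)
[Gauss-Seidel] macro 2: S0 reads c1=4 → after 2×micro: 2; S1 reads c0=2 → after 3×micro: 4 ⇒ (c0=2, c1=4)
[Gauss-Seidel] macro 3: S0 reads c1=4 → after 2×micro: 2; S1 reads c0=2 → after 3×micro: 4 ⇒ (c0=2, c1=4)
[Gauss-Seidel] macro 4: S0 reads c1=4 → after 2×micro: 2; S1 reads c0=2 → after 3×micro: 4 ⇒ (c0=2, c1=4)
[Gauss-Seidel] macro 5: S0 reads c1=4 → after 2×micro: 2; S1 reads c0=2 → after 3×micro: 4 ⇒ (c0=2, c1=4)
[Gauss-Seidel] macro 6: S0 reads c1=4 → after 2×micro: 2; S1 reads c0=2 → after 3×micro: 4 ⇒ (c0=2, c1=4)
[Gauss-Seidel] macro 7: S0 reads c1=4 → after 2×micro: 2; S1 reads c0=2 → after 3×micro: 4 ⇒ (c0=2, c1=4)
[Gauss-Seidel] macro 8: S0 reads c1=4 → after 2×micro: 2; S1 reads c0=2 → after 3×micro: 4 ⇒ (c0=2, c1=4)
[Gauss-Seidel] macro 9: S0 reads c1=4 → after 2×micro: 2; S1 reads c0=2 → after 3×micro: 4 ⇒ (c0=2, c1=4)
[Gauss-Seidel] macro 10: S0 reads c1=4 → after 2×micro: 2; S1 reads c0=2 → after 3×micro: 4 ⇒ (c0=2, c1=4)

first divergence at macro-step: never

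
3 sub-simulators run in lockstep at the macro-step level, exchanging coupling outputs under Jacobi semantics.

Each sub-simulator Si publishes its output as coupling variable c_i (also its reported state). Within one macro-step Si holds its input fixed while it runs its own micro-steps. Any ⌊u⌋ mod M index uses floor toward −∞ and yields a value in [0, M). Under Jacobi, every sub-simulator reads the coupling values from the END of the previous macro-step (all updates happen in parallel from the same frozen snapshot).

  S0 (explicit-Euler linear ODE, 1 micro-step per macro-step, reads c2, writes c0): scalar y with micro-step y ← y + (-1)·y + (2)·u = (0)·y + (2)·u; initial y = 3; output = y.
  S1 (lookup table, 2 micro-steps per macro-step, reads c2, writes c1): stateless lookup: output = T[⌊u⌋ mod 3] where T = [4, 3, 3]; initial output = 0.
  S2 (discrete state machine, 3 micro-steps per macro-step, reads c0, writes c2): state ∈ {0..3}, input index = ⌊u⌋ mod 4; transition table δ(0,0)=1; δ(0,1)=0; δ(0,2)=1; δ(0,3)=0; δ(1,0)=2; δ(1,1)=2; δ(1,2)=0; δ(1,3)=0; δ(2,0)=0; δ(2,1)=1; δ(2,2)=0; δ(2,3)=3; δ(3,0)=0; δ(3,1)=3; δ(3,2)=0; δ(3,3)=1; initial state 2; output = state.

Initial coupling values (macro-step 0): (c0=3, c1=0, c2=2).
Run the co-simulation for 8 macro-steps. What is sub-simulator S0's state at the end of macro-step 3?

S0 state at macro-step 3 = 0

macro 1: S0 reads c2=2 → after 1×micro: 4; S1 reads c2=2 → after 2×micro: 3; S2 reads c0=3 → after 3×micro: 0 ⇒ (c0=4, c1=3, c2=0)
macro 2: S0 reads c2=0 → after 1×micro: 0; S1 reads c2=0 → after 2×micro: 4; S2 reads c0=4 → after 3×micro: 0 ⇒ (c0=0, c1=4, c2=0)
macro 3: S0 reads c2=0 → after 1×micro: 0; S1 reads c2=0 → after 2×micro: 4; S2 reads c0=0 → after 3×micro: 0 ⇒ (c0=0, c1=4, c2=0)
macro 4: S0 reads c2=0 → after 1×micro: 0; S1 reads c2=0 → after 2×micro: 4; S2 reads c0=0 → after 3×micro: 0 ⇒ (c0=0, c1=4, c2=0)
macro 5: S0 reads c2=0 → after 1×micro: 0; S1 reads c2=0 → after 2×micro: 4; S2 reads c0=0 → after 3×micro: 0 ⇒ (c0=0, c1=4, c2=0)
macro 6: S0 reads c2=0 → after 1×micro: 0; S1 reads c2=0 → after 2×micro: 4; S2 reads c0=0 → after 3×micro: 0 ⇒ (c0=0, c1=4, c2=0)
macro 7: S0 reads c2=0 → after 1×micro: 0; S1 reads c2=0 → after 2×micro: 4; S2 reads c0=0 → after 3×micro: 0 ⇒ (c0=0, c1=4, c2=0)
macro 8: S0 reads c2=0 → after 1×micro: 0; S1 reads c2=0 → after 2×micro: 4; S2 reads c0=0 → after 3×micro: 0 ⇒ (c0=0, c1=4, c2=0)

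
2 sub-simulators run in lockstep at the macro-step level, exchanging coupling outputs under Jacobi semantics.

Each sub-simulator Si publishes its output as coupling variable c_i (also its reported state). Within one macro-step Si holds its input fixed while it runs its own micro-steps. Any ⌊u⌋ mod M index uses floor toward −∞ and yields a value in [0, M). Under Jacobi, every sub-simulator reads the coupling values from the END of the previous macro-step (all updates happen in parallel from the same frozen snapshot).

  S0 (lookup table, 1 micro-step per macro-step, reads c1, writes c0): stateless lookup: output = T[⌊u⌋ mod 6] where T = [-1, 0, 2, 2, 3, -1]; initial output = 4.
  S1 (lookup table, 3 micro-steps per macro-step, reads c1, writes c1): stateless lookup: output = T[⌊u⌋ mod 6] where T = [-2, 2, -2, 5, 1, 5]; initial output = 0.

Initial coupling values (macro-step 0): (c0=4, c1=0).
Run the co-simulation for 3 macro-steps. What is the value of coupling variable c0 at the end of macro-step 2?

c0 at macro-step 2 = 3

macro 1: S0 reads c1=0 → after 1×micro: -1; S1 reads c1=0 → after 3×micro: -2 ⇒ (c0=-1, c1=-2)
macro 2: S0 reads c1=-2 → after 1×micro: 3; S1 reads c1=-2 → after 3×micro: 1 ⇒ (c0=3, c1=1)
macro 3: S0 reads c1=1 → after 1×micro: 0; S1 reads c1=1 → after 3×micro: 2 ⇒ (c0=0, c1=2)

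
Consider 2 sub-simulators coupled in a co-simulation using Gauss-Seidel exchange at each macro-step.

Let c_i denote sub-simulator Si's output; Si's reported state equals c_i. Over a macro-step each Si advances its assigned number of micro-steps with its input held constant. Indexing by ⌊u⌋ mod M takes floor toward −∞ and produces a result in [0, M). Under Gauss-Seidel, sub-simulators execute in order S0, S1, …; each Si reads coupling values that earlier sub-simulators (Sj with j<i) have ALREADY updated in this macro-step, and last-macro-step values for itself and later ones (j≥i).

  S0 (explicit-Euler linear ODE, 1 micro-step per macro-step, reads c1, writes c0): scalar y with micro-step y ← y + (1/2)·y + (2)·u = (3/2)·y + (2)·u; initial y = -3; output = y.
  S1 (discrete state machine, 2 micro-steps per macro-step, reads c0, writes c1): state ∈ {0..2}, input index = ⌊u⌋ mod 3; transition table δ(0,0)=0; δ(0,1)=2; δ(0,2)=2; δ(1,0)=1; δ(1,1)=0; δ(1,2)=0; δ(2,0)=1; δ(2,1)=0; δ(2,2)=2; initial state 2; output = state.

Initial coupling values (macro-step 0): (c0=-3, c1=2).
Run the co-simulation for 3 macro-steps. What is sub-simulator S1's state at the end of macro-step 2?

S1 state at macro-step 2 = 1

macro 1: S0 reads c1=2 → after 1×micro: -1/2; S1 reads c0=-1/2 → after 2×micro: 2 ⇒ (c0=-1/2, c1=2)
macro 2: S0 reads c1=2 → after 1×micro: 13/4; S1 reads c0=13/4 → after 2×micro: 1 ⇒ (c0=13/4, c1=1)
macro 3: S0 reads c1=1 → after 1×micro: 55/8; S1 reads c0=55/8 → after 2×micro: 1 ⇒ (c0=55/8, c1=1)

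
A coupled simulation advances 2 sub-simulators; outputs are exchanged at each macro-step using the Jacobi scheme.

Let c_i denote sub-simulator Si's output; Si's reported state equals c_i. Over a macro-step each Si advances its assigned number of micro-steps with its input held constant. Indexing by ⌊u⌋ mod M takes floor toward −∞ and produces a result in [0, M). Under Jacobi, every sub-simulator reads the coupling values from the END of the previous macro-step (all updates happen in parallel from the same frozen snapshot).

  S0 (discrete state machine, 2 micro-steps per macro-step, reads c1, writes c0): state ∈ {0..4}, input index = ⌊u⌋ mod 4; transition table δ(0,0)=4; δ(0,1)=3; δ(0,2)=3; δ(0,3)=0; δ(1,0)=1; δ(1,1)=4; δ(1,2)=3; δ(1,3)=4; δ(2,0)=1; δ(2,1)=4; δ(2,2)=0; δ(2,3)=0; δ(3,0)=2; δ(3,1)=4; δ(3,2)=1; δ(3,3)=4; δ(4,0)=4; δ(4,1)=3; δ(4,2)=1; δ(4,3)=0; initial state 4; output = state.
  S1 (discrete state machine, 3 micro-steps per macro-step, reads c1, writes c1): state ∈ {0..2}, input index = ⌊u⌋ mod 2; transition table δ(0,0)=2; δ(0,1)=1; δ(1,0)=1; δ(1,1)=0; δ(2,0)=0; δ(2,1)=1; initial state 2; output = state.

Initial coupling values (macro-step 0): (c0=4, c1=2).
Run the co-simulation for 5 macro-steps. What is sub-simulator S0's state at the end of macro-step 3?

macro 1: S0 reads c1=2 → after 2×micro: 3; S1 reads c1=2 → after 3×micro: 0 ⇒ (c0=3, c1=0)
macro 2: S0 reads c1=0 → after 2×micro: 1; S1 reads c1=0 → after 3×micro: 2 ⇒ (c0=1, c1=2)
macro 3: S0 reads c1=2 → after 2×micro: 1; S1 reads c1=2 → after 3×micro: 0 ⇒ (c0=1, c1=0)
macro 4: S0 reads c1=0 → after 2×micro: 1; S1 reads c1=0 → after 3×micro: 2 ⇒ (c0=1, c1=2)
macro 5: S0 reads c1=2 → after 2×micro: 1; S1 reads c1=2 → after 3×micro: 0 ⇒ (c0=1, c1=0)

S0 state at macro-step 3 = 1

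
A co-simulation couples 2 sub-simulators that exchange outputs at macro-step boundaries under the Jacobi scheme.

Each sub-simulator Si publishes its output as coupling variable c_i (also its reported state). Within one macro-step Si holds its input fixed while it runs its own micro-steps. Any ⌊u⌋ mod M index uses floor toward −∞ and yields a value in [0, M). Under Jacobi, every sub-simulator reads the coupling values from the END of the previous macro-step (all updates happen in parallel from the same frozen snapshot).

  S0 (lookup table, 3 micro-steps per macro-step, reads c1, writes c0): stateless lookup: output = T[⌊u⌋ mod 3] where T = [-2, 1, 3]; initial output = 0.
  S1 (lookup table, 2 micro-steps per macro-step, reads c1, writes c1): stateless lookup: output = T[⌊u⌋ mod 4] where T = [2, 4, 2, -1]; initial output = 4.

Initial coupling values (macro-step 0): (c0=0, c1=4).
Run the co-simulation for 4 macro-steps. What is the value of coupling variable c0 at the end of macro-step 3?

macro 1: S0 reads c1=4 → after 3×micro: 1; S1 reads c1=4 → after 2×micro: 2 ⇒ (c0=1, c1=2)
macro 2: S0 reads c1=2 → after 3×micro: 3; S1 reads c1=2 → after 2×micro: 2 ⇒ (c0=3, c1=2)
macro 3: S0 reads c1=2 → after 3×micro: 3; S1 reads c1=2 → after 2×micro: 2 ⇒ (c0=3, c1=2)
macro 4: S0 reads c1=2 → after 3×micro: 3; S1 reads c1=2 → after 2×micro: 2 ⇒ (c0=3, c1=2)

c0 at macro-step 3 = 3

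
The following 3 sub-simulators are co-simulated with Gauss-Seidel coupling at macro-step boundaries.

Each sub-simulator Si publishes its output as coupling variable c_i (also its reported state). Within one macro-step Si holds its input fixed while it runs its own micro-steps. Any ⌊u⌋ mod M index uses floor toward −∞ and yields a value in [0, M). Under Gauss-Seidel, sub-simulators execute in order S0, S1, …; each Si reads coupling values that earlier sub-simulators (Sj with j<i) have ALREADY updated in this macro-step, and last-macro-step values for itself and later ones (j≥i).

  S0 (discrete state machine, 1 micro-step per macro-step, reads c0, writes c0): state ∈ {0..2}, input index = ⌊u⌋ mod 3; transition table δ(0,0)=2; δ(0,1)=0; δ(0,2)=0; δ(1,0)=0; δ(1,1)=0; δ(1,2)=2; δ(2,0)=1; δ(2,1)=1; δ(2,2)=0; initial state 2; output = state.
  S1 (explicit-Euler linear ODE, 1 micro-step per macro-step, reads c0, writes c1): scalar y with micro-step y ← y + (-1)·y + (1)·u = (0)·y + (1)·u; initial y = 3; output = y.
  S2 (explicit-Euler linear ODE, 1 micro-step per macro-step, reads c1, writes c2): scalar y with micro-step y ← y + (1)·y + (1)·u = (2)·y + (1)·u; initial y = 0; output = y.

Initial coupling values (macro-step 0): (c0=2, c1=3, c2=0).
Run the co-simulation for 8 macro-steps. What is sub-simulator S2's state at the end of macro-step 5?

macro 1: S0 reads c0=2 → after 1×micro: 0; S1 reads c0=0 → after 1×micro: 0; S2 reads c1=0 → after 1×micro: 0 ⇒ (c0=0, c1=0, c2=0)
macro 2: S0 reads c0=0 → after 1×micro: 2; S1 reads c0=2 → after 1×micro: 2; S2 reads c1=2 → after 1×micro: 2 ⇒ (c0=2, c1=2, c2=2)
macro 3: S0 reads c0=2 → after 1×micro: 0; S1 reads c0=0 → after 1×micro: 0; S2 reads c1=0 → after 1×micro: 4 ⇒ (c0=0, c1=0, c2=4)
macro 4: S0 reads c0=0 → after 1×micro: 2; S1 reads c0=2 → after 1×micro: 2; S2 reads c1=2 → after 1×micro: 10 ⇒ (c0=2, c1=2, c2=10)
macro 5: S0 reads c0=2 → after 1×micro: 0; S1 reads c0=0 → after 1×micro: 0; S2 reads c1=0 → after 1×micro: 20 ⇒ (c0=0, c1=0, c2=20)
macro 6: S0 reads c0=0 → after 1×micro: 2; S1 reads c0=2 → after 1×micro: 2; S2 reads c1=2 → after 1×micro: 42 ⇒ (c0=2, c1=2, c2=42)
macro 7: S0 reads c0=2 → after 1×micro: 0; S1 reads c0=0 → after 1×micro: 0; S2 reads c1=0 → after 1×micro: 84 ⇒ (c0=0, c1=0, c2=84)
macro 8: S0 reads c0=0 → after 1×micro: 2; S1 reads c0=2 → after 1×micro: 2; S2 reads c1=2 → after 1×micro: 170 ⇒ (c0=2, c1=2, c2=170)

S2 state at macro-step 5 = 20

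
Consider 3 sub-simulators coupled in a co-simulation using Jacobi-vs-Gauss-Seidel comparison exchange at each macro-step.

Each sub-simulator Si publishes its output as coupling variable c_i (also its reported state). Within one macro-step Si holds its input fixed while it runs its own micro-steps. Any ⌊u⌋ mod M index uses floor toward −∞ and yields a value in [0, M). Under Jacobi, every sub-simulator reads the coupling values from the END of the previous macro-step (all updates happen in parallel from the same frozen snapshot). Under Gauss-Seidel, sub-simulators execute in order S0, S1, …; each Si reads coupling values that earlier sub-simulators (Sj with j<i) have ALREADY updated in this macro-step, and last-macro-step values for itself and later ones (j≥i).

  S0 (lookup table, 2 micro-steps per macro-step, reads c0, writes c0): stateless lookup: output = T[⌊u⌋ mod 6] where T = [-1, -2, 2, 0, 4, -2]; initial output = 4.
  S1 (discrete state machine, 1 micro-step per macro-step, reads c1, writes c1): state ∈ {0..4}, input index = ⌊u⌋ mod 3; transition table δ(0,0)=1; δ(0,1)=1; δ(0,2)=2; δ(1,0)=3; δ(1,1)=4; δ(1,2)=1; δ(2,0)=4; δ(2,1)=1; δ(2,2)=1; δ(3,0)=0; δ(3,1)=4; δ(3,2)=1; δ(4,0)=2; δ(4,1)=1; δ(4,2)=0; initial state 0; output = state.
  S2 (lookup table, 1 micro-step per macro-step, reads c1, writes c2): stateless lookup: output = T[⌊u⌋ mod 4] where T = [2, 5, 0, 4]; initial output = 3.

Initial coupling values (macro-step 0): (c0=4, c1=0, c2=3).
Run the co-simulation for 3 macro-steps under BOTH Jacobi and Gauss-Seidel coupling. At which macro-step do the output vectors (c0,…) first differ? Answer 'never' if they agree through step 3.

[Jacobi] macro 1: S0 reads c0=4 → after 2×micro: 4; S1 reads c1=0 → after 1×micro: 1; S2 reads c1=0 → after 1×micro: 2 ⇒ (c0=4, c1=1, c2=2)
[Jacobi] macro 2: S0 reads c0=4 → after 2×micro: 4; S1 reads c1=1 → after 1×micro: 4; S2 reads c1=1 → after 1×micro: 5 ⇒ (c0=4, c1=4, c2=5)
[Jacobi] macro 3: S0 reads c0=4 → after 2×micro: 4; S1 reads c1=4 → after 1×micro: 1; S2 reads c1=4 → after 1×micro: 2 ⇒ (c0=4, c1=1, c2=2)
[Gauss-Seidel] macro 1: S0 reads c0=4 → after 2×micro: 4; S1 reads c1=0 → after 1×micro: 1; S2 reads c1=1 → after 1×micro: 5 ⇒ (c0=4, c1=1, c2=5)
[Gauss-Seidel] macro 2: S0 reads c0=4 → after 2×micro: 4; S1 reads c1=1 → after 1×micro: 4; S2 reads c1=4 → after 1×micro: 2 ⇒ (c0=4, c1=4, c2=2)
[Gauss-Seidel] macro 3: S0 reads c0=4 → after 2×micro: 4; S1 reads c1=4 → after 1×micro: 1; S2 reads c1=1 → after 1×micro: 5 ⇒ (c0=4, c1=1, c2=5)

first divergence at macro-step: 1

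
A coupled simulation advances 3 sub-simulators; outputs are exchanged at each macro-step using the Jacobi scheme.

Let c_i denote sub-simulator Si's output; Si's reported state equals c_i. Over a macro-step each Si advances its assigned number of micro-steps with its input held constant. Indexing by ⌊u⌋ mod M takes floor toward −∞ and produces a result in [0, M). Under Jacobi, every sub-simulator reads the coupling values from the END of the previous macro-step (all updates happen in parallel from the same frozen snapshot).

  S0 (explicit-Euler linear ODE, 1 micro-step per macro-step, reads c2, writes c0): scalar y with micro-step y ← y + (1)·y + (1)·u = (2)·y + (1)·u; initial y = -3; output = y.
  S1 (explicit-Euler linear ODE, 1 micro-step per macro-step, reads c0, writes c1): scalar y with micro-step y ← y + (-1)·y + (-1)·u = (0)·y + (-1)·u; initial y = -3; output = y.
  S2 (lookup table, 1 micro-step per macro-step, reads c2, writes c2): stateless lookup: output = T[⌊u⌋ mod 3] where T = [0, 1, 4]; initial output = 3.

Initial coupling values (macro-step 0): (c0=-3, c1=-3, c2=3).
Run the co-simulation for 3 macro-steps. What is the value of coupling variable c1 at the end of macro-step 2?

macro 1: S0 reads c2=3 → after 1×micro: -3; S1 reads c0=-3 → after 1×micro: 3; S2 reads c2=3 → after 1×micro: 0 ⇒ (c0=-3, c1=3, c2=0)
macro 2: S0 reads c2=0 → after 1×micro: -6; S1 reads c0=-3 → after 1×micro: 3; S2 reads c2=0 → after 1×micro: 0 ⇒ (c0=-6, c1=3, c2=0)
macro 3: S0 reads c2=0 → after 1×micro: -12; S1 reads c0=-6 → after 1×micro: 6; S2 reads c2=0 → after 1×micro: 0 ⇒ (c0=-12, c1=6, c2=0)

c1 at macro-step 2 = 3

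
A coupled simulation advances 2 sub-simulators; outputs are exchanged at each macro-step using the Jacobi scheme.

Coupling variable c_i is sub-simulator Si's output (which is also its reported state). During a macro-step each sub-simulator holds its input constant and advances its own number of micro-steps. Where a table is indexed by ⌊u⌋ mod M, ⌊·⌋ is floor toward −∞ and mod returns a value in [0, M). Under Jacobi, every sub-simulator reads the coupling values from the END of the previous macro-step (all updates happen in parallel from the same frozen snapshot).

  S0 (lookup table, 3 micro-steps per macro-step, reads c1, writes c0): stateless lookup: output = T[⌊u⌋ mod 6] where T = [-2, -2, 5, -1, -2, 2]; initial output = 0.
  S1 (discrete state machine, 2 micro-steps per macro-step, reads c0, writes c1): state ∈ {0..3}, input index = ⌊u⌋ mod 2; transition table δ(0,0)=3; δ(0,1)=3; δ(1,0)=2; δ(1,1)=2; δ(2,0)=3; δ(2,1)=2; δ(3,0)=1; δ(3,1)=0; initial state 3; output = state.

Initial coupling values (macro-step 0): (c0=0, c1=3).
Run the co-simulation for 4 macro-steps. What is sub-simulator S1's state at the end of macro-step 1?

macro 1: S0 reads c1=3 → after 3×micro: -1; S1 reads c0=0 → after 2×micro: 2 ⇒ (c0=-1, c1=2)
macro 2: S0 reads c1=2 → after 3×micro: 5; S1 reads c0=-1 → after 2×micro: 2 ⇒ (c0=5, c1=2)
macro 3: S0 reads c1=2 → after 3×micro: 5; S1 reads c0=5 → after 2×micro: 2 ⇒ (c0=5, c1=2)
macro 4: S0 reads c1=2 → after 3×micro: 5; S1 reads c0=5 → after 2×micro: 2 ⇒ (c0=5, c1=2)

S1 state at macro-step 1 = 2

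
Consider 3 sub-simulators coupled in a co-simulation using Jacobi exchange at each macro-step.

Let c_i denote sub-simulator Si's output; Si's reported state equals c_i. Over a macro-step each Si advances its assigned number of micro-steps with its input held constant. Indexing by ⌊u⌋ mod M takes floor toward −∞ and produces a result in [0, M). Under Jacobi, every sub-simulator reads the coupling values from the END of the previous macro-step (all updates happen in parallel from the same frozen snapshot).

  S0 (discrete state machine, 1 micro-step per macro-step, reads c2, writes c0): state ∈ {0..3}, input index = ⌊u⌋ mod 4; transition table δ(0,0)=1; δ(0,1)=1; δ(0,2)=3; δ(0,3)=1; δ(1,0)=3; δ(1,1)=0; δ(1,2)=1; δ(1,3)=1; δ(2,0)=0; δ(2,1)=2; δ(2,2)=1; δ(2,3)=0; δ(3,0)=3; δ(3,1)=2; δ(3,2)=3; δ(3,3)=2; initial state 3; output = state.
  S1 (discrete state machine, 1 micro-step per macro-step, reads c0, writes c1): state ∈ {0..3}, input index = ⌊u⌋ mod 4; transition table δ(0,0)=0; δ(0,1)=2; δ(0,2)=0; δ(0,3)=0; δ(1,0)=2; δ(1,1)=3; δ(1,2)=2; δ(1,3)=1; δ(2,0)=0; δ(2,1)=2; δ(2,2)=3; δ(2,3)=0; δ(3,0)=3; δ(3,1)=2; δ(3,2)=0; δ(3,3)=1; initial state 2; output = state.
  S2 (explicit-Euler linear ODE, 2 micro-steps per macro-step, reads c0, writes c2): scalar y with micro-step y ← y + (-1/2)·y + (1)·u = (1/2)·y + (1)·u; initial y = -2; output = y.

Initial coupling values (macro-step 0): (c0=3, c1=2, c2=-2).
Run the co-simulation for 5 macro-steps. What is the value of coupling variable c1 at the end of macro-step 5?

c1 at macro-step 5 = 0

macro 1: S0 reads c2=-2 → after 1×micro: 3; S1 reads c0=3 → after 1×micro: 0; S2 reads c0=3 → after 2×micro: 4 ⇒ (c0=3, c1=0, c2=4)
macro 2: S0 reads c2=4 → after 1×micro: 3; S1 reads c0=3 → after 1×micro: 0; S2 reads c0=3 → after 2×micro: 11/2 ⇒ (c0=3, c1=0, c2=11/2)
macro 3: S0 reads c2=11/2 → after 1×micro: 2; S1 reads c0=3 → after 1×micro: 0; S2 reads c0=3 → after 2×micro: 47/8 ⇒ (c0=2, c1=0, c2=47/8)
macro 4: S0 reads c2=47/8 → after 1×micro: 2; S1 reads c0=2 → after 1×micro: 0; S2 reads c0=2 → after 2×micro: 143/32 ⇒ (c0=2, c1=0, c2=143/32)
macro 5: S0 reads c2=143/32 → after 1×micro: 0; S1 reads c0=2 → after 1×micro: 0; S2 reads c0=2 → after 2×micro: 527/128 ⇒ (c0=0, c1=0, c2=527/128)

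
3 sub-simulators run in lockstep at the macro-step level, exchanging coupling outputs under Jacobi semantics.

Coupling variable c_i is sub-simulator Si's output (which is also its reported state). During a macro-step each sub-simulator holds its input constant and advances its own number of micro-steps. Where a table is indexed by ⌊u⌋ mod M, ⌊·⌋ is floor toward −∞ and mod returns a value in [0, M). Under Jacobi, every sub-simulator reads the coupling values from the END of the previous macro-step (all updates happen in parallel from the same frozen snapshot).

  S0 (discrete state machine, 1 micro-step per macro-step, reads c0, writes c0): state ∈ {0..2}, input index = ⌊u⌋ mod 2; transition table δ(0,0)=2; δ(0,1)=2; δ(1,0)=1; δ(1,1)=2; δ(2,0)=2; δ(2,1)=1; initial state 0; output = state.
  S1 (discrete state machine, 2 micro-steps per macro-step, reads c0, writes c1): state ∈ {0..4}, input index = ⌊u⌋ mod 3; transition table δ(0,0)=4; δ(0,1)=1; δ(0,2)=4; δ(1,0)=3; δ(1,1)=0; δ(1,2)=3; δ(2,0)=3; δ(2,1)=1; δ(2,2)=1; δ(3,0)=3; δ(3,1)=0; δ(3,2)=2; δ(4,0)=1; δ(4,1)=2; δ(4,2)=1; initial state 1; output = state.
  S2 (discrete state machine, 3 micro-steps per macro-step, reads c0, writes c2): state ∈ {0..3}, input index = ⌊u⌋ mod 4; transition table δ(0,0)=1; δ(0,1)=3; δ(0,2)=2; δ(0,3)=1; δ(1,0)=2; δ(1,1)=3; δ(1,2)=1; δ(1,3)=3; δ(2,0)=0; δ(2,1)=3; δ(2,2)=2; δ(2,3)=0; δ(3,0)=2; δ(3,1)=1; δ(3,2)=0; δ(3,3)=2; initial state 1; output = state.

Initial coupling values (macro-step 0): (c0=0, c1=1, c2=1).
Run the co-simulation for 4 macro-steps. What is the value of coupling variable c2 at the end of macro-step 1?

macro 1: S0 reads c0=0 → after 1×micro: 2; S1 reads c0=0 → after 2×micro: 3; S2 reads c0=0 → after 3×micro: 1 ⇒ (c0=2, c1=3, c2=1)
macro 2: S0 reads c0=2 → after 1×micro: 2; S1 reads c0=2 → after 2×micro: 1; S2 reads c0=2 → after 3×micro: 1 ⇒ (c0=2, c1=1, c2=1)
macro 3: S0 reads c0=2 → after 1×micro: 2; S1 reads c0=2 → after 2×micro: 2; S2 reads c0=2 → after 3×micro: 1 ⇒ (c0=2, c1=2, c2=1)
macro 4: S0 reads c0=2 → after 1×micro: 2; S1 reads c0=2 → after 2×micro: 3; S2 reads c0=2 → after 3×micro: 1 ⇒ (c0=2, c1=3, c2=1)

c2 at macro-step 1 = 1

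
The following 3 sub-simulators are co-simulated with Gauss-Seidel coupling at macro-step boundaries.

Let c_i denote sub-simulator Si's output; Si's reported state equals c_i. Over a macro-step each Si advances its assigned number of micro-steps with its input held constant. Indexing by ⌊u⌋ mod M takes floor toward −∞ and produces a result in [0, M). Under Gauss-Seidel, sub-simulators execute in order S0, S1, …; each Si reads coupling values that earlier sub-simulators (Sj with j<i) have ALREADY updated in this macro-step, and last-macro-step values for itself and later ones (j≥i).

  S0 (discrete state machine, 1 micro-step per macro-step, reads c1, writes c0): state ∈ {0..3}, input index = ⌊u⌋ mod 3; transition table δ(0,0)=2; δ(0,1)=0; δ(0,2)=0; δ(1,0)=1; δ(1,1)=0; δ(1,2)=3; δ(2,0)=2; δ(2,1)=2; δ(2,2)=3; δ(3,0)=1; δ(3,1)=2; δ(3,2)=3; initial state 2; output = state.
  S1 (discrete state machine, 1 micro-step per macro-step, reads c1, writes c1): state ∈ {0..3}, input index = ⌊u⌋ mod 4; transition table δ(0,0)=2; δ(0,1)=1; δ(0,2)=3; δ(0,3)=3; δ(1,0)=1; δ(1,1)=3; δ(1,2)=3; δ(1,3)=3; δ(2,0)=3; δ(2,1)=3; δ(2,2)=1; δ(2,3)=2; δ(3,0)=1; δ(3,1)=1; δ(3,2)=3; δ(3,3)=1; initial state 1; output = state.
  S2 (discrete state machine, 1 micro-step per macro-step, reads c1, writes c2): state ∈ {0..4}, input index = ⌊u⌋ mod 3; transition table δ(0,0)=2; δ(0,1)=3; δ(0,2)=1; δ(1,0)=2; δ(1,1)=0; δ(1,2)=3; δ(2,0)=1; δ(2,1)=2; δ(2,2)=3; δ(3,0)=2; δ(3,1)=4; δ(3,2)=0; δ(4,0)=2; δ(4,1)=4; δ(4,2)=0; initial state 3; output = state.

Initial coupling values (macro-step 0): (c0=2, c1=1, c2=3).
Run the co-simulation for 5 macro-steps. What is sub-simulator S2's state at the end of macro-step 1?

macro 1: S0 reads c1=1 → after 1×micro: 2; S1 reads c1=1 → after 1×micro: 3; S2 reads c1=3 → after 1×micro: 2 ⇒ (c0=2, c1=3, c2=2)
macro 2: S0 reads c1=3 → after 1×micro: 2; S1 reads c1=3 → after 1×micro: 1; S2 reads c1=1 → after 1×micro: 2 ⇒ (c0=2, c1=1, c2=2)
macro 3: S0 reads c1=1 → after 1×micro: 2; S1 reads c1=1 → after 1×micro: 3; S2 reads c1=3 → after 1×micro: 1 ⇒ (c0=2, c1=3, c2=1)
macro 4: S0 reads c1=3 → after 1×micro: 2; S1 reads c1=3 → after 1×micro: 1; S2 reads c1=1 → after 1×micro: 0 ⇒ (c0=2, c1=1, c2=0)
macro 5: S0 reads c1=1 → after 1×micro: 2; S1 reads c1=1 → after 1×micro: 3; S2 reads c1=3 → after 1×micro: 2 ⇒ (c0=2, c1=3, c2=2)

S2 state at macro-step 1 = 2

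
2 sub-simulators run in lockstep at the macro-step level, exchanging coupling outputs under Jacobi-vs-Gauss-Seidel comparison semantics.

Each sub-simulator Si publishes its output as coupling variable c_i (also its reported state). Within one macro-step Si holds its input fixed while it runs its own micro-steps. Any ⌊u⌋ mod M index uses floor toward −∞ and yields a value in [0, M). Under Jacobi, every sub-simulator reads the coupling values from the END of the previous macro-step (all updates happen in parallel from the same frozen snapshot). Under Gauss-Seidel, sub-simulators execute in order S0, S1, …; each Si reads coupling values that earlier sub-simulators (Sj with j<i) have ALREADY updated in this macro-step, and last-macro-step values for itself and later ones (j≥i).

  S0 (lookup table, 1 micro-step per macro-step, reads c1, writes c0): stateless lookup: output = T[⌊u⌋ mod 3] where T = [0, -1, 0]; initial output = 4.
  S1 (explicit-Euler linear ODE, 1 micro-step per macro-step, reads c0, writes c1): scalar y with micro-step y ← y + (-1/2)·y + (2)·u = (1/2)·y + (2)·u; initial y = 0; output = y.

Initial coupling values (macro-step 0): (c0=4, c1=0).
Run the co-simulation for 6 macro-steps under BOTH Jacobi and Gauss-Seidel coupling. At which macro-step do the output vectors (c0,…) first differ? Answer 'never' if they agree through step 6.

first divergence at macro-step: 1

[Jacobi] macro 1: S0 reads c1=0 → after 1×micro: 0; S1 reads c0=4 → after 1×micro: 8 ⇒ (c0=0, c1=8)
[Jacobi] macro 2: S0 reads c1=8 → after 1×micro: 0; S1 reads c0=0 → after 1×micro: 4 ⇒ (c0=0, c1=4)
[Jacobi] macro 3: S0 reads c1=4 → after 1×micro: -1; S1 reads c0=0 → after 1×micro: 2 ⇒ (c0=-1, c1=2)
[Jacobi] macro 4: S0 reads c1=2 → after 1×micro: 0; S1 reads c0=-1 → after 1×micro: -1 ⇒ (c0=0, c1=-1)
[Jacobi] macro 5: S0 reads c1=-1 → after 1×micro: 0; S1 reads c0=0 → after 1×micro: -1/2 ⇒ (c0=0, c1=-1/2)
[Jacobi] macro 6: S0 reads c1=-1/2 → after 1×micro: 0; S1 reads c0=0 → after 1×micro: -1/4 ⇒ (c0=0, c1=-1/4)
[Gauss-Seidel] macro 1: S0 reads c1=0 → after 1×micro: 0; S1 reads c0=0 → after 1×micro: 0 ⇒ (c0=0, c1=0)
[Gauss-Seidel] macro 2: S0 reads c1=0 → after 1×micro: 0; S1 reads c0=0 → after 1×micro: 0 ⇒ (c0=0, c1=0)
[Gauss-Seidel] macro 3: S0 reads c1=0 → after 1×micro: 0; S1 reads c0=0 → after 1×micro: 0 ⇒ (c0=0, c1=0)
[Gauss-Seidel] macro 4: S0 reads c1=0 → after 1×micro: 0; S1 reads c0=0 → after 1×micro: 0 ⇒ (c0=0, c1=0)
[Gauss-Seidel] macro 5: S0 reads c1=0 → after 1×micro: 0; S1 reads c0=0 → after 1×micro: 0 ⇒ (c0=0, c1=0)
[Gauss-Seidel] macro 6: S0 reads c1=0 → after 1×micro: 0; S1 reads c0=0 → after 1×micro: 0 ⇒ (c0=0, c1=0)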